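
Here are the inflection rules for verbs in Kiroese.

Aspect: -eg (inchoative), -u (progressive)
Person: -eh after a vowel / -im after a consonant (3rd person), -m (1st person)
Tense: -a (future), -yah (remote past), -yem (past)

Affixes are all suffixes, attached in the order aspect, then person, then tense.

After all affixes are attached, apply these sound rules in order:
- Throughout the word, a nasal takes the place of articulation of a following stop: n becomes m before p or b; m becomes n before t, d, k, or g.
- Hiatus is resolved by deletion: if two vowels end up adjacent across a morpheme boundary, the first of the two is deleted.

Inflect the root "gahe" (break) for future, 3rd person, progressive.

gaheha

Attach aspect progressive -u → gaheu.
Attach person 3rd person -eh (after vowel 'u') → gaheueh.
Attach tense future -a → gaheueha.
Nasal assimilation: no change.
Apply vowel deletion: gaheueha → gaheha.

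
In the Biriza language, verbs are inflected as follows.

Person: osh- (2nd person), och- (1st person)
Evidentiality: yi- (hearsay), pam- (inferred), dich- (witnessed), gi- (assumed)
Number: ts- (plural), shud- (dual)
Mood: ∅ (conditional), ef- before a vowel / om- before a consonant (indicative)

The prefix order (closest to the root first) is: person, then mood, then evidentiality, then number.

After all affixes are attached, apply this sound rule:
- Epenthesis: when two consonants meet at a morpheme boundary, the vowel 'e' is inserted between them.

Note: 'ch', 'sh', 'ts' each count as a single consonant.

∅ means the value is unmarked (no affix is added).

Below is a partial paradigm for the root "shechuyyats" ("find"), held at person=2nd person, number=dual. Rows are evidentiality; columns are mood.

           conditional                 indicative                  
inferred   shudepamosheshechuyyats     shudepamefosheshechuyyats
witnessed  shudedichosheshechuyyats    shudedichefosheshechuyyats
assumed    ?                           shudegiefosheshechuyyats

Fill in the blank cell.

shudegiosheshechuyyats

Attach person 2nd person osh- → oshshechuyyats.
mood = conditional: zero marking, form stays oshshechuyyats.
Attach evidentiality assumed gi- → gioshshechuyyats.
Attach number dual shud- → shudgioshshechuyyats.
Apply epenthesis: shudgioshshechuyyats → shudegiosheshechuyyats.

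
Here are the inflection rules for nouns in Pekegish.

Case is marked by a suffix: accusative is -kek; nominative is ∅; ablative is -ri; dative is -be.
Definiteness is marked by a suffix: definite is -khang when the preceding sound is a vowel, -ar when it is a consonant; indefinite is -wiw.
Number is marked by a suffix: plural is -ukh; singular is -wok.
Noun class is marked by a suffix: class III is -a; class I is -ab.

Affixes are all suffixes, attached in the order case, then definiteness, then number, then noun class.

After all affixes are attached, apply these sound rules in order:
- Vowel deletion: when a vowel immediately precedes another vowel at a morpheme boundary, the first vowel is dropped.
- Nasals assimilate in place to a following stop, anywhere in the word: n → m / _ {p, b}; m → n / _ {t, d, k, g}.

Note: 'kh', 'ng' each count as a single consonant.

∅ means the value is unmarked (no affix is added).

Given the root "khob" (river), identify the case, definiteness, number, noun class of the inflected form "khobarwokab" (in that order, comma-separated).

nominative, definite, singular, class I

Segment: khob-ar-wok-ab.
case: ∅ → nominative.
definiteness: -khang/ar → definite.
number: -wok → singular.
noun class: -ab → class I.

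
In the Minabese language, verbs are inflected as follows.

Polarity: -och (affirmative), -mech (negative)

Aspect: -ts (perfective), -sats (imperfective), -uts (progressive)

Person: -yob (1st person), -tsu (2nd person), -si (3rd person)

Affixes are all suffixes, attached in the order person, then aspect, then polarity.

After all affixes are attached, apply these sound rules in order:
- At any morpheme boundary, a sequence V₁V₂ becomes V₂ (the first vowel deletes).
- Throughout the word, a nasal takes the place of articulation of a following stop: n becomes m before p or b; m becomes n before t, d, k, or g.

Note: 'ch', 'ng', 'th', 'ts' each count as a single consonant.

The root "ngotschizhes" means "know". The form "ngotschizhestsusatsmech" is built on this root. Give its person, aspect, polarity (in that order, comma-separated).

Segment: ngotschizhes-tsu-sats-mech.
person: -tsu → 2nd person.
aspect: -sats → imperfective.
polarity: -mech → negative.

2nd person, imperfective, negative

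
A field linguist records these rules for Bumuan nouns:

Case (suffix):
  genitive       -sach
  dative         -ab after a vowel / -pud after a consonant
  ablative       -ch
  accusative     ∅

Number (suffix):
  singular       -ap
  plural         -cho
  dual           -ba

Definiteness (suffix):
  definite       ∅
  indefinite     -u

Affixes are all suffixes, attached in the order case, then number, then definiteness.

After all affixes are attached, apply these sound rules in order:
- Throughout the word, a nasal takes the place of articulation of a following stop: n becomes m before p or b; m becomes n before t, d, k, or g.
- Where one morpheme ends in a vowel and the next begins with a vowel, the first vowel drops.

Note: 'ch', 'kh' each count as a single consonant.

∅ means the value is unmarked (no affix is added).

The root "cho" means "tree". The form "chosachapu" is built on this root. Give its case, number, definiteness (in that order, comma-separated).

genitive, singular, indefinite

Segment: cho-sach-ap-u.
case: -sach → genitive.
number: -ap → singular.
definiteness: -u → indefinite.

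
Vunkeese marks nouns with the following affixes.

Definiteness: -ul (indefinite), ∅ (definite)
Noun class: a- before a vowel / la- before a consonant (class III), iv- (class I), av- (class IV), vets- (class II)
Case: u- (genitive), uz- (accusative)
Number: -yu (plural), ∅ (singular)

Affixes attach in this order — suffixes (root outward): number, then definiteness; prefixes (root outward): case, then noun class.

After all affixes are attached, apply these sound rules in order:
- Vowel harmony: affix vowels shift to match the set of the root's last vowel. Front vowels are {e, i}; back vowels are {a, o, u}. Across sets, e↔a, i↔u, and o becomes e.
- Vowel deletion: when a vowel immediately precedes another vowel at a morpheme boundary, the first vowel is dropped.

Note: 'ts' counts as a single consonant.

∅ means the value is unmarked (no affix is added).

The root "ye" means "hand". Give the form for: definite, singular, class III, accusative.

Attach case accusative uz- → uzye.
number = singular: zero marking, form stays uzye.
definiteness = definite: zero marking, form stays uzye.
Attach noun class class III a- (before vowel 'u') → auzye.
Apply vowel harmony: auzye → eizye.
Apply vowel deletion: eizye → izye.

izye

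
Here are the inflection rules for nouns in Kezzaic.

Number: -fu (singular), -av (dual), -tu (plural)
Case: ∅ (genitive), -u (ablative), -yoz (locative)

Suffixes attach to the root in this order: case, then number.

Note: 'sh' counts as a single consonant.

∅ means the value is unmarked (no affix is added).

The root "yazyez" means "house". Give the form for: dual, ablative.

Attach case ablative -u → yazyezu.
Attach number dual -av → yazyezuav.

yazyezuav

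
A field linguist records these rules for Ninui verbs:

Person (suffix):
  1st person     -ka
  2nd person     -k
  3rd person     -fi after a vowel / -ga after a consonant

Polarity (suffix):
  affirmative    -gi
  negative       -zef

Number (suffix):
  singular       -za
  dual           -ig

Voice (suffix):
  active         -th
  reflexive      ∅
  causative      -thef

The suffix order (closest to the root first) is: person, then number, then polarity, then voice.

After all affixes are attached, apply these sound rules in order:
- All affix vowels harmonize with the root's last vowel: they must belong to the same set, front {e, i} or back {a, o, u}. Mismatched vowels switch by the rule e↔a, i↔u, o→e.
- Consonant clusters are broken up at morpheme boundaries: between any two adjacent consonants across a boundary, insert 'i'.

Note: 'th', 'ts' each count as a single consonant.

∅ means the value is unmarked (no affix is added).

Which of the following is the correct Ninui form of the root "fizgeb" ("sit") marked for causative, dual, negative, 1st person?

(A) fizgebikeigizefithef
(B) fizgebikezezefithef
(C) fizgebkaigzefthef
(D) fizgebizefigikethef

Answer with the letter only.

A

Attach person 1st person -ka → fizgebka.
Attach number dual -ig → fizgebkaig.
Attach polarity negative -zef → fizgebkaigzef.
Attach voice causative -thef → fizgebkaigzefthef.
Apply vowel harmony: fizgebkaigzefthef → fizgebkeigzefthef.
Apply epenthesis: fizgebkeigzefthef → fizgebikeigizefithef.
So the correct form is fizgebikeigizefithef, option (A).
(C) fizgebkaigzefthef is wrong: it fails to apply the sound rule(s).
(D) fizgebizefigikethef is wrong: it has the affixes in the wrong order.
(B) fizgebikezezefithef is wrong: it uses singular instead of dual for number.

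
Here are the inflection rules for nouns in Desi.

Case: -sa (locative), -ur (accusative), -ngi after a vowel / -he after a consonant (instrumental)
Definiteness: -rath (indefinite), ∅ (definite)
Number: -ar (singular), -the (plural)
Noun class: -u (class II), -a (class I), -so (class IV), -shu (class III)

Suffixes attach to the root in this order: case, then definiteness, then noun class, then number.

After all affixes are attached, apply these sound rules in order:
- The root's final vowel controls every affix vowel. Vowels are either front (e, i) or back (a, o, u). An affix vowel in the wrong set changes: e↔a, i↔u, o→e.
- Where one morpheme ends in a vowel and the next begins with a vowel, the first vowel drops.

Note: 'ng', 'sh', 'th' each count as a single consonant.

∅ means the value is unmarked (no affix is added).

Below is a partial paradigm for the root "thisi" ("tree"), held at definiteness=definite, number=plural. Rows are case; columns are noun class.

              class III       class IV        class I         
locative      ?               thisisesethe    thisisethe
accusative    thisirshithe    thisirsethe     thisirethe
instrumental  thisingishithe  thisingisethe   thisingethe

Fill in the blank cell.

thisiseshithe

Attach case locative -sa → thisisa.
definiteness = definite: zero marking, form stays thisisa.
Attach noun class class III -shu → thisisashu.
Attach number plural -the → thisisashuthe.
Apply vowel harmony: thisisashuthe → thisiseshithe.
Vowel deletion: no change.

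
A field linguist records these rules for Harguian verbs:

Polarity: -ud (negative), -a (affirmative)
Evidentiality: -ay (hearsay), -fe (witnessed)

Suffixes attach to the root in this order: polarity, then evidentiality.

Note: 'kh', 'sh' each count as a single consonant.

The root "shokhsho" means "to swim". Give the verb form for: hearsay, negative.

Attach polarity negative -ud → shokhshoud.
Attach evidentiality hearsay -ay → shokhshouday.

shokhshouday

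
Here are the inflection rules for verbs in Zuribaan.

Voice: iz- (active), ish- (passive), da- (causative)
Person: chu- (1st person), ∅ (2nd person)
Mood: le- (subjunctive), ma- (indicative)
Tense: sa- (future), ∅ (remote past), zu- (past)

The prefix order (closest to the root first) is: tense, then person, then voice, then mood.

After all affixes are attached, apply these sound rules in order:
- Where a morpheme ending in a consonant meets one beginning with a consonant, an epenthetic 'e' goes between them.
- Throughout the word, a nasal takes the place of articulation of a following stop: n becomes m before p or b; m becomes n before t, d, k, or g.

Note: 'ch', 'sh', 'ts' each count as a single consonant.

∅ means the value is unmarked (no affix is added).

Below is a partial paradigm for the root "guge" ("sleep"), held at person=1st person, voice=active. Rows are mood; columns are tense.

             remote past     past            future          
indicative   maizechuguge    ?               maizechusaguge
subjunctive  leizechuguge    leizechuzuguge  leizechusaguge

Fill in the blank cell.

maizechuzuguge

Attach tense past zu- → zuguge.
Attach person 1st person chu- → chuzuguge.
Attach voice active iz- → izchuzuguge.
Attach mood indicative ma- → maizchuzuguge.
Apply epenthesis: maizchuzuguge → maizechuzuguge.
Nasal assimilation: no change.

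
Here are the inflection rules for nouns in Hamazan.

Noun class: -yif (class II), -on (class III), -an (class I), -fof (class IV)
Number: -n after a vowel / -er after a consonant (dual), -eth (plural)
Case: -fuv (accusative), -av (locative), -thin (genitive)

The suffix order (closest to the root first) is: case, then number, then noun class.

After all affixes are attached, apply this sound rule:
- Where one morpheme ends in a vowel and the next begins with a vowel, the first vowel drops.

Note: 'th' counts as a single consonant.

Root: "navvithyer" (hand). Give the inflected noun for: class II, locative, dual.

Attach case locative -av → navvithyerav.
Attach number dual -er (after consonant 'v') → navvithyeraver.
Attach noun class class II -yif → navvithyeraveryif.
Vowel deletion: no change.

navvithyeraveryif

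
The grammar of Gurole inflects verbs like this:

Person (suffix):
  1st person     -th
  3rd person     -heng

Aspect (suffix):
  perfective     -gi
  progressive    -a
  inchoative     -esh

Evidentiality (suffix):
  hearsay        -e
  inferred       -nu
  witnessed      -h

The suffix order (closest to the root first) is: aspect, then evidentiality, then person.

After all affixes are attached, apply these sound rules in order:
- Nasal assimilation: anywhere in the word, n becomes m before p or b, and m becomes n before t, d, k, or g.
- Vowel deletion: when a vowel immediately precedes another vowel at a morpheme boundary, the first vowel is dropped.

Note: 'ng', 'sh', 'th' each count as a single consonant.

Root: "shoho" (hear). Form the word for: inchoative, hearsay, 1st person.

shohesheth

Attach aspect inchoative -esh → shohoesh.
Attach evidentiality hearsay -e → shohoeshe.
Attach person 1st person -th → shohoesheth.
Nasal assimilation: no change.
Apply vowel deletion: shohoesheth → shohesheth.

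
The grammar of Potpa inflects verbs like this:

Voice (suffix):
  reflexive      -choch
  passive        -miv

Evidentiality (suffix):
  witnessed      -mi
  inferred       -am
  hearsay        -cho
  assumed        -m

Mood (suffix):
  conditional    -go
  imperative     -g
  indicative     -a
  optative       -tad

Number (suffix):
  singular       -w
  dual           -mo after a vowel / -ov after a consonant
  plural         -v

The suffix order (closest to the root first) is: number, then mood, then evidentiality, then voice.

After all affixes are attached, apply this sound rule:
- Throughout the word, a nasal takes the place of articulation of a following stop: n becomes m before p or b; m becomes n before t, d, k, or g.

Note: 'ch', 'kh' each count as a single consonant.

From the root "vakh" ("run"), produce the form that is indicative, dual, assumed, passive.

Attach number dual -ov (after consonant 'kh') → vakhov.
Attach mood indicative -a → vakhova.
Attach evidentiality assumed -m → vakhovam.
Attach voice passive -miv → vakhovammiv.
Nasal assimilation: no change.

vakhovammiv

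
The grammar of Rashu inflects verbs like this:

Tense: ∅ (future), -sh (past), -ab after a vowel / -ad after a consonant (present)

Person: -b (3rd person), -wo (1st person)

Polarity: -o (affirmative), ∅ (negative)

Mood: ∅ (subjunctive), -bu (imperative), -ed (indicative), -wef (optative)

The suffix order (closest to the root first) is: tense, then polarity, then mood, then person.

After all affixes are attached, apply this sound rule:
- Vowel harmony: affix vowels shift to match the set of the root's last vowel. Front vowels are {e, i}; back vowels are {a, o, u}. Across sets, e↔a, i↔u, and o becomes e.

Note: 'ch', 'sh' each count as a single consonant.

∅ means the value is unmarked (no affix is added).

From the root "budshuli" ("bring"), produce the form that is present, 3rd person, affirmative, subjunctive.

budshuliebeb

Attach tense present -ab (after vowel 'i') → budshuliab.
Attach polarity affirmative -o → budshuliabo.
mood = subjunctive: zero marking, form stays budshuliabo.
Attach person 3rd person -b → budshuliabob.
Apply vowel harmony: budshuliabob → budshuliebeb.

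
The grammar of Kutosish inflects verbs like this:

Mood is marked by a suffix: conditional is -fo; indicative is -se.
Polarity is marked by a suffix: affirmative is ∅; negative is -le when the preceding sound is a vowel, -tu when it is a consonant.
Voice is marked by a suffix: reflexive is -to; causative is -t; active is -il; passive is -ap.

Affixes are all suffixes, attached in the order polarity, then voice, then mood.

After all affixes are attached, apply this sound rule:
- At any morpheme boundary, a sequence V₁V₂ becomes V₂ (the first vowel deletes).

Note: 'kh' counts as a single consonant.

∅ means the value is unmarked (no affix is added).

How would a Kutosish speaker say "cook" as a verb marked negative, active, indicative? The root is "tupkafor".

tupkafortilse

Attach polarity negative -tu (after consonant 'r') → tupkafortu.
Attach voice active -il → tupkafortuil.
Attach mood indicative -se → tupkafortuilse.
Apply vowel deletion: tupkafortuilse → tupkafortilse.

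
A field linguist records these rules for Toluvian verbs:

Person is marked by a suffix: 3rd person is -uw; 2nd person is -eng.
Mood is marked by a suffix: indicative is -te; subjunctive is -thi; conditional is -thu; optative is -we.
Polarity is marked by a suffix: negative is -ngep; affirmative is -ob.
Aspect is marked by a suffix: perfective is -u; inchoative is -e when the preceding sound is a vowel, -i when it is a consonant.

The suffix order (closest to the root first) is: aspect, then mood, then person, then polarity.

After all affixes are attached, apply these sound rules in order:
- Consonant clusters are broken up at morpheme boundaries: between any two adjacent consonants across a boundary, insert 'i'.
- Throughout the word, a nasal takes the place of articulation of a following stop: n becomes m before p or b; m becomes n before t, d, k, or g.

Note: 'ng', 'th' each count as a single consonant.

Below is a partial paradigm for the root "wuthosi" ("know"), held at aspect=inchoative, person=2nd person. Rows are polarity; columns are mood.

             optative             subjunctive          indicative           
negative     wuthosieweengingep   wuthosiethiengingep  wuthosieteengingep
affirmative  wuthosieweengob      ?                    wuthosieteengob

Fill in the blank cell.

wuthosiethiengob

Attach aspect inchoative -e (after vowel 'i') → wuthosie.
Attach mood subjunctive -thi → wuthosiethi.
Attach person 2nd person -eng → wuthosiethieng.
Attach polarity affirmative -ob → wuthosiethiengob.
Epenthesis: no change.
Nasal assimilation: no change.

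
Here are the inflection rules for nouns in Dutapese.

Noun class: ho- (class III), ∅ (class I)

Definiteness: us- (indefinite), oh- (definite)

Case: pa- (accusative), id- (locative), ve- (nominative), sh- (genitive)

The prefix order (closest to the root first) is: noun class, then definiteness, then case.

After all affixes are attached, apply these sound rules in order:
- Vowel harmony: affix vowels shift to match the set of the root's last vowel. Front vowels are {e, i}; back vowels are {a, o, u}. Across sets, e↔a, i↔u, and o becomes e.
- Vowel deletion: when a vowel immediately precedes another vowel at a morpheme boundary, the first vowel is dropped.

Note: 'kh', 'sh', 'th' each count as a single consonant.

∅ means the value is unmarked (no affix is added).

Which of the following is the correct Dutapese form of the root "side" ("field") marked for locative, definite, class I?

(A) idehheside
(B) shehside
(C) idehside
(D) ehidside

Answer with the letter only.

C

noun class = class I: zero marking, form stays side.
Attach definiteness definite oh- → ohside.
Attach case locative id- → idohside.
Apply vowel harmony: idohside → idehside.
Vowel deletion: no change.
So the correct form is idehside, option (C).
(D) ehidside is wrong: it has the affixes in the wrong order.
(A) idehheside is wrong: it uses class III instead of class I for noun class.
(B) shehside is wrong: it uses genitive instead of locative for case.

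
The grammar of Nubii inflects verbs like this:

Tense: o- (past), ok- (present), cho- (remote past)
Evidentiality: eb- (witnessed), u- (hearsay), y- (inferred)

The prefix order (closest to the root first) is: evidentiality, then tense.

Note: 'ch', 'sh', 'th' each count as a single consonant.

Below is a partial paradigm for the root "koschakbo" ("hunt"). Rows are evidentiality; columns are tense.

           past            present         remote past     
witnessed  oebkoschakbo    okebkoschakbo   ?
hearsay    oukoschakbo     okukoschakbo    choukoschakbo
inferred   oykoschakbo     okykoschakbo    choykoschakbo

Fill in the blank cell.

Attach evidentiality witnessed eb- → ebkoschakbo.
Attach tense remote past cho- → choebkoschakbo.

choebkoschakbo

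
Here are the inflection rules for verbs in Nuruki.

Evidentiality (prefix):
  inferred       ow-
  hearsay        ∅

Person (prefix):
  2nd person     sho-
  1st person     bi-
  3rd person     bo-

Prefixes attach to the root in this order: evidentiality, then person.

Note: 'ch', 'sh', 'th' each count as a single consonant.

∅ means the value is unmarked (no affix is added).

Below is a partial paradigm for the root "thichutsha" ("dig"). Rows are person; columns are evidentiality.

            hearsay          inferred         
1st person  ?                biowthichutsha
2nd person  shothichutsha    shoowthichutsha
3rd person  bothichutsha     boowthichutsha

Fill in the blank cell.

bithichutsha

evidentiality = hearsay: zero marking, form stays thichutsha.
Attach person 1st person bi- → bithichutsha.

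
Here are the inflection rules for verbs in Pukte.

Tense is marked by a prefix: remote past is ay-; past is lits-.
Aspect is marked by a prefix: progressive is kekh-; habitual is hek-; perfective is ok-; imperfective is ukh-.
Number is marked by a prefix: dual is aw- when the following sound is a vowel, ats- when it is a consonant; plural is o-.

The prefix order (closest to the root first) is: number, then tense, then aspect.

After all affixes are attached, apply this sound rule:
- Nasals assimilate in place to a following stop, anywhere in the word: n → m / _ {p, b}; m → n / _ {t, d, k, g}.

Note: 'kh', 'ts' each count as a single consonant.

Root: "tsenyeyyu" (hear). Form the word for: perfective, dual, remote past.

okayatstsenyeyyu

Attach number dual ats- (before consonant 'ts') → atstsenyeyyu.
Attach tense remote past ay- → ayatstsenyeyyu.
Attach aspect perfective ok- → okayatstsenyeyyu.
Nasal assimilation: no change.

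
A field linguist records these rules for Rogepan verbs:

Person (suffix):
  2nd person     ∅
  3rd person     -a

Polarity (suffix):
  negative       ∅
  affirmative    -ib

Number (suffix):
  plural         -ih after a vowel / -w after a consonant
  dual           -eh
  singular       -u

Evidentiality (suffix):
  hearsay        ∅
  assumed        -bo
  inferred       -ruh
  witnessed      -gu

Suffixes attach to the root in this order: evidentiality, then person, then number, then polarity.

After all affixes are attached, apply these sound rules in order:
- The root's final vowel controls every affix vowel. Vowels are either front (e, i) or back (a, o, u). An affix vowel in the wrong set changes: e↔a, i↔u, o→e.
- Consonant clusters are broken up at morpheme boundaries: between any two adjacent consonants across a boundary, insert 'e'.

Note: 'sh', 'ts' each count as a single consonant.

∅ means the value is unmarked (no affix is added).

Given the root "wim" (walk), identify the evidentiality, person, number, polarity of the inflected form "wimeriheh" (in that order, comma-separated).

Segment: wim-ruh-eh.
evidentiality: -ruh → inferred.
person: ∅ → 2nd person.
number: -eh → dual.
polarity: ∅ → negative.

inferred, 2nd person, dual, negative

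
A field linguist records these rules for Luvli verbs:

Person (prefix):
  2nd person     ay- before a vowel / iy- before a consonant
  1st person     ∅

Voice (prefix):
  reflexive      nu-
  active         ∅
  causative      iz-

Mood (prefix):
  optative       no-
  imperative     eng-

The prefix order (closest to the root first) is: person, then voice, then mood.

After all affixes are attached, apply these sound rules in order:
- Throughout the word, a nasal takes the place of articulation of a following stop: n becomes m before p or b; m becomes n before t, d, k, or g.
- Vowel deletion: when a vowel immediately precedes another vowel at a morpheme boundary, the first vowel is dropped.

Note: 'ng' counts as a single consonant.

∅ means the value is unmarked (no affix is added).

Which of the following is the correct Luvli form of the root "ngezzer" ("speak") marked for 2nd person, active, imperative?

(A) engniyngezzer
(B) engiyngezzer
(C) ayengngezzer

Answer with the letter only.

B

Attach person 2nd person iy- (before consonant 'ng') → iyngezzer.
voice = active: zero marking, form stays iyngezzer.
Attach mood imperative eng- → engiyngezzer.
Nasal assimilation: no change.
Vowel deletion: no change.
So the correct form is engiyngezzer, option (B).
(A) engniyngezzer is wrong: it uses reflexive instead of active for voice.
(C) ayengngezzer is wrong: it has the affixes in the wrong order.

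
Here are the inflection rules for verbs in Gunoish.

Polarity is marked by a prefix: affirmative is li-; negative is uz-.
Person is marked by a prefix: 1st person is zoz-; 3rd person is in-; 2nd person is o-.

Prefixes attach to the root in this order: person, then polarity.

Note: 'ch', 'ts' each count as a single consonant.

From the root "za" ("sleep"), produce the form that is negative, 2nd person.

Attach person 2nd person o- → oza.
Attach polarity negative uz- → uzoza.

uzoza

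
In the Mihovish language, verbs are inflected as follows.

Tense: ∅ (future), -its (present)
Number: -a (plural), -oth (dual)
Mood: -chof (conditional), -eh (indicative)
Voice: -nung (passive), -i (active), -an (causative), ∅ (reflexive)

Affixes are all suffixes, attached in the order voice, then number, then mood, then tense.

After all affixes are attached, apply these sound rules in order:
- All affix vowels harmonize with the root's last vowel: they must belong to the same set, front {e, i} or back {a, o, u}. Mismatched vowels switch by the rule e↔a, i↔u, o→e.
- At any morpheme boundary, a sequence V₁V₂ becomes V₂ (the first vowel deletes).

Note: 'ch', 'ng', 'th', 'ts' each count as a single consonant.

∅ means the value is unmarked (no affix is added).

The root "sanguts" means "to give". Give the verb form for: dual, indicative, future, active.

Attach voice active -i → sangutsi.
Attach number dual -oth → sangutsioth.
Attach mood indicative -eh → sangutsiotheh.
tense = future: zero marking, form stays sangutsiotheh.
Apply vowel harmony: sangutsiotheh → sangutsuothah.
Apply vowel deletion: sangutsuothah → sangutsothah.

sangutsothah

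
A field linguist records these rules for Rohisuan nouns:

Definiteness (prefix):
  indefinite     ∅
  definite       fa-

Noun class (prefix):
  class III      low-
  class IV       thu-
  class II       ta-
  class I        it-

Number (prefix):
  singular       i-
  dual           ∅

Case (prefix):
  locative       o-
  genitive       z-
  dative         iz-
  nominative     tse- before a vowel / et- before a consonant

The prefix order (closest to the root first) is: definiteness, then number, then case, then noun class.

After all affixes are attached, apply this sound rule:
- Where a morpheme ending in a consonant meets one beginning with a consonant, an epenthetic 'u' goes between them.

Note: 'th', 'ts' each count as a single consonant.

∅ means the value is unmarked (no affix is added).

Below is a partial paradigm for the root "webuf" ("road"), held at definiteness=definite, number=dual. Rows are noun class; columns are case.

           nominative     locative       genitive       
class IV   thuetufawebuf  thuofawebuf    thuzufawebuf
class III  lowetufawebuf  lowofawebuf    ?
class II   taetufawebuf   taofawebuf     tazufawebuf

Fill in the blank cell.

lowuzufawebuf

Attach definiteness definite fa- → fawebuf.
number = dual: zero marking, form stays fawebuf.
Attach case genitive z- → zfawebuf.
Attach noun class class III low- → lowzfawebuf.
Apply epenthesis: lowzfawebuf → lowuzufawebuf.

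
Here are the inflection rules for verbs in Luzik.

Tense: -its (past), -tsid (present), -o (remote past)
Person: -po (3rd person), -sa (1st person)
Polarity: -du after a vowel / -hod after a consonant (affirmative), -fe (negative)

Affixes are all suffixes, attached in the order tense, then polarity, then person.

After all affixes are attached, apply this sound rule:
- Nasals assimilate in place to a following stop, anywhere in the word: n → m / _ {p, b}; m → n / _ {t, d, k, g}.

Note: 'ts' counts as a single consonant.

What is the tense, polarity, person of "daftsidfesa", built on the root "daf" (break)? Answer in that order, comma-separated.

present, negative, 1st person

Segment: daf-tsid-fe-sa.
tense: -tsid → present.
polarity: -fe → negative.
person: -sa → 1st person.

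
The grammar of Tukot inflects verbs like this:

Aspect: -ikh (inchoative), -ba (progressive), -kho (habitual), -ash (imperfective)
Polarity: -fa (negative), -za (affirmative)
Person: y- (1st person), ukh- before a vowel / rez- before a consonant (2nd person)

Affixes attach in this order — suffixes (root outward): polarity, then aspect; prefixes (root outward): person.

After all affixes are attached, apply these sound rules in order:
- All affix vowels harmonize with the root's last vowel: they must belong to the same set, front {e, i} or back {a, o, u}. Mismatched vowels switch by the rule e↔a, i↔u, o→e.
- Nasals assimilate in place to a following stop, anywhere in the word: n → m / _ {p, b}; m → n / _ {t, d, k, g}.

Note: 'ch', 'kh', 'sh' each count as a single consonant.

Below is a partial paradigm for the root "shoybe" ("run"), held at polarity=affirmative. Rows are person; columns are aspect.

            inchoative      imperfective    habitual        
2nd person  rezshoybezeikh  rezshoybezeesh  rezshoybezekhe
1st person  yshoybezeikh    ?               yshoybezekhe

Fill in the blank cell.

yshoybezeesh

Attach polarity affirmative -za → shoybeza.
Attach aspect imperfective -ash → shoybezaash.
Attach person 1st person y- → yshoybezaash.
Apply vowel harmony: yshoybezaash → yshoybezeesh.
Nasal assimilation: no change.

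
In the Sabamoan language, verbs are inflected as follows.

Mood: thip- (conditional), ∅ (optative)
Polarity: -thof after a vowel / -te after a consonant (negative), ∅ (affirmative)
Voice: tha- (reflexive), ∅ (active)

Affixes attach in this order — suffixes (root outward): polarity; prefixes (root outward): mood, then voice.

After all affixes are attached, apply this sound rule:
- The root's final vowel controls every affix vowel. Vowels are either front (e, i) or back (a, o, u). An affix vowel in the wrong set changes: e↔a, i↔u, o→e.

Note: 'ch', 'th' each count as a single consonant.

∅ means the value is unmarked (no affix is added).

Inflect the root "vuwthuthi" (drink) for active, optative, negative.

vuwthuthithef

mood = optative: zero marking, form stays vuwthuthi.
voice = active: zero marking, form stays vuwthuthi.
Attach polarity negative -thof (after vowel 'i') → vuwthuthithof.
Apply vowel harmony: vuwthuthithof → vuwthuthithef.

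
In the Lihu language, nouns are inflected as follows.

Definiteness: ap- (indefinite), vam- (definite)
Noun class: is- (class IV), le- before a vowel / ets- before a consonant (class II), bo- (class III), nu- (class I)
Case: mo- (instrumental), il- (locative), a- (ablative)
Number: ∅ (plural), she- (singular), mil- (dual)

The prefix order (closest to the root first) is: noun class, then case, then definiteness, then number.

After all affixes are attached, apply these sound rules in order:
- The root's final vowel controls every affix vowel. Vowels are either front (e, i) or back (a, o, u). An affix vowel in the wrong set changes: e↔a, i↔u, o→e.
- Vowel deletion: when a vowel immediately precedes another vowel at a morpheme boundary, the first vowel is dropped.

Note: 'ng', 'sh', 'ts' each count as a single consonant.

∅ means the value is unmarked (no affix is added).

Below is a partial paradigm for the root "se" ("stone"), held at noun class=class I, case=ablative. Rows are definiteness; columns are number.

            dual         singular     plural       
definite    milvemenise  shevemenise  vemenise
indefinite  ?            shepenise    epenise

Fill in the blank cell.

milepenise

Attach noun class class I nu- → nuse.
Attach case ablative a- → anuse.
Attach definiteness indefinite ap- → apanuse.
Attach number dual mil- → milapanuse.
Apply vowel harmony: milapanuse → milepenise.
Vowel deletion: no change.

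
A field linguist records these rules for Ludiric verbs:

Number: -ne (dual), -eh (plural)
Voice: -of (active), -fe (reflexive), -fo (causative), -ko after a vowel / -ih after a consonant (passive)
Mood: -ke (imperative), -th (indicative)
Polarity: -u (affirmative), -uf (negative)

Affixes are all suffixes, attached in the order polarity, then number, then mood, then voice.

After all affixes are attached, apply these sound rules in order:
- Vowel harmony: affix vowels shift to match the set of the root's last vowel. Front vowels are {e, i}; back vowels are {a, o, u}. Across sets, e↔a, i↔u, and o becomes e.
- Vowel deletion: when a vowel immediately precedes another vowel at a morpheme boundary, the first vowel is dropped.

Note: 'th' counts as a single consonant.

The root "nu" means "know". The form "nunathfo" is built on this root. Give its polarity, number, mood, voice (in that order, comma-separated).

Segment: nu-u-ne-th-fo.
polarity: -u → affirmative.
number: -ne → dual.
mood: -th → indicative.
voice: -fo → causative.

affirmative, dual, indicative, causative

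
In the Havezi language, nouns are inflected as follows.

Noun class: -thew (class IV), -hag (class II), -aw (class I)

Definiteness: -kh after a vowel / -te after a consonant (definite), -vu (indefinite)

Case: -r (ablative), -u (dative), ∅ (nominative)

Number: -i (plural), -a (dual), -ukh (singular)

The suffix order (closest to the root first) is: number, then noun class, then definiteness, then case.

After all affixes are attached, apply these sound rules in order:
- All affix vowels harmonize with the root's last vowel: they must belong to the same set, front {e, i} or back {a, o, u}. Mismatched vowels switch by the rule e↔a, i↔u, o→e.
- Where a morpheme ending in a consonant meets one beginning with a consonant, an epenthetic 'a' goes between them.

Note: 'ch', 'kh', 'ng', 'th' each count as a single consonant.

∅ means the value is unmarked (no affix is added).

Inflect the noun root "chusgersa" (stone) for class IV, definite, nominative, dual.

Attach number dual -a → chusgersaa.
Attach noun class class IV -thew → chusgersaathew.
Attach definiteness definite -te (after consonant 'w') → chusgersaathewte.
case = nominative: zero marking, form stays chusgersaathewte.
Apply vowel harmony: chusgersaathewte → chusgersaathawta.
Apply epenthesis: chusgersaathawta → chusgersaathawata.

chusgersaathawata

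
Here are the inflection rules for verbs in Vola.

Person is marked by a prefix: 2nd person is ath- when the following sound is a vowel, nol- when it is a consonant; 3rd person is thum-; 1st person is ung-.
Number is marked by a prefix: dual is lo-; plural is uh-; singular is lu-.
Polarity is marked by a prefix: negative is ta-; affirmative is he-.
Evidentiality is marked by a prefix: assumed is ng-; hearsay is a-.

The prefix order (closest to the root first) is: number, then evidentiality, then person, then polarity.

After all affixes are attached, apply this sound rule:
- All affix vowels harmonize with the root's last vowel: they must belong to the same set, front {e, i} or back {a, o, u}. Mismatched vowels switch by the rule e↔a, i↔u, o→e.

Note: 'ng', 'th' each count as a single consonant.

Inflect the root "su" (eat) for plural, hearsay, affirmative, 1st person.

haungauhsu

Attach number plural uh- → uhsu.
Attach evidentiality hearsay a- → auhsu.
Attach person 1st person ung- → ungauhsu.
Attach polarity affirmative he- → heungauhsu.
Apply vowel harmony: heungauhsu → haungauhsu.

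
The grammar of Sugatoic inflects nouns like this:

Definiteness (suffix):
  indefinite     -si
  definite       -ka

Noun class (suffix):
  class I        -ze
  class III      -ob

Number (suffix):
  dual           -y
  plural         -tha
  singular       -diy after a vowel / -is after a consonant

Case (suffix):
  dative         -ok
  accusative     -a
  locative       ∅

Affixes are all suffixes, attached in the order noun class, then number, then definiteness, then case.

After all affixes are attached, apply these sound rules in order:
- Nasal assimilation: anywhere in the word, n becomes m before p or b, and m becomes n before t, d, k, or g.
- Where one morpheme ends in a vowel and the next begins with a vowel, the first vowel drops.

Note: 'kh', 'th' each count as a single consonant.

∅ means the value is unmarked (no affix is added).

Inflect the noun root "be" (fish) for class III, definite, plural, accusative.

Attach noun class class III -ob → beob.
Attach number plural -tha → beobtha.
Attach definiteness definite -ka → beobthaka.
Attach case accusative -a → beobthakaa.
Nasal assimilation: no change.
Apply vowel deletion: beobthakaa → bobthaka.

bobthaka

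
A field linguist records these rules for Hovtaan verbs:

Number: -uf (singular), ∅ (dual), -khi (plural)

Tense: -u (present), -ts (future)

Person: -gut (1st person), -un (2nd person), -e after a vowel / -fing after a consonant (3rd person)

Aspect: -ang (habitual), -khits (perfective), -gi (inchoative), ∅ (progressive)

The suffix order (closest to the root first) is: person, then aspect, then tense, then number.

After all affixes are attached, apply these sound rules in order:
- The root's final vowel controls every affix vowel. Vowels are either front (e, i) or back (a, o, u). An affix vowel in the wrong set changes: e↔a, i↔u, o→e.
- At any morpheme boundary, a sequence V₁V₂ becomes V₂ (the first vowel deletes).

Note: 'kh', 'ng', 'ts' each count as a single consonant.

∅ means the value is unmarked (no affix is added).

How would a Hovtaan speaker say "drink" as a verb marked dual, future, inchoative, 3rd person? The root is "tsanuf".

Attach person 3rd person -fing (after consonant 'f') → tsanuffing.
Attach aspect inchoative -gi → tsanuffinggi.
Attach tense future -ts → tsanuffinggits.
number = dual: zero marking, form stays tsanuffinggits.
Apply vowel harmony: tsanuffinggits → tsanuffungguts.
Vowel deletion: no change.

tsanuffungguts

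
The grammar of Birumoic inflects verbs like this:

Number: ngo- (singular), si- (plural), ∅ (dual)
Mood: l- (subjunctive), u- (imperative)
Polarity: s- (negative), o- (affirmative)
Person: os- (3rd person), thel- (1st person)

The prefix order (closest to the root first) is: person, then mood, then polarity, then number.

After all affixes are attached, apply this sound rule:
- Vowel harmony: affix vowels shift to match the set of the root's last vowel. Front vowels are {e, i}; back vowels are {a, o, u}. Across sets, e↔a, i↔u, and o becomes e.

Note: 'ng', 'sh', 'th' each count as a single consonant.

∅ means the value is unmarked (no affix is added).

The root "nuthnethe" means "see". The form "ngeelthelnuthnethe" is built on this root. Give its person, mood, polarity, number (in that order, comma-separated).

1st person, subjunctive, affirmative, singular

Segment: ngo-o-l-thel-nuthnethe.
person: thel- → 1st person.
mood: l- → subjunctive.
polarity: o- → affirmative.
number: ngo- → singular.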